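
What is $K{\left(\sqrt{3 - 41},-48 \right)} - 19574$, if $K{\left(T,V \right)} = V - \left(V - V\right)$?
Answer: $-19622$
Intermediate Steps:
$K{\left(T,V \right)} = V$ ($K{\left(T,V \right)} = V - 0 = V + 0 = V$)
$K{\left(\sqrt{3 - 41},-48 \right)} - 19574 = -48 - 19574 = -19622$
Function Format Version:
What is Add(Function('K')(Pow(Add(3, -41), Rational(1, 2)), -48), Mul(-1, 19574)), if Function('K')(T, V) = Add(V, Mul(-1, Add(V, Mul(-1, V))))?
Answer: -19622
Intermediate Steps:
Function('K')(T, V) = V (Function('K')(T, V) = Add(V, Mul(-1, 0)) = Add(V, 0) = V)
Add(Function('K')(Pow(Add(3, -41), Rational(1, 2)), -48), Mul(-1, 19574)) = Add(-48, Mul(-1, 19574)) = Add(-48, -19574) = -19622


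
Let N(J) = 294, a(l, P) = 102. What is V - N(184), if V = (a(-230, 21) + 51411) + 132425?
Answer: 183644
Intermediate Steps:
V = 183938 (V = (102 + 51411) + 132425 = 51513 + 132425 = 183938)
V - N(184) = 183938 - 1*294 = 183938 - 294 = 183644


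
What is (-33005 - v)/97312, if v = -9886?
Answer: -23119/97312 ≈ -0.23758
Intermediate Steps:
(-33005 - v)/97312 = (-33005 - 1*(-9886))/97312 = (-33005 + 9886)*(1/97312) = -23119*1/97312 = -23119/97312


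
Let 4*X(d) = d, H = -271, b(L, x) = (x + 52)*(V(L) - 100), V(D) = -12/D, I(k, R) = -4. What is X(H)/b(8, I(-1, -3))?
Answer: 271/19488 ≈ 0.013906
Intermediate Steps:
b(L, x) = (-100 - 12/L)*(52 + x) (b(L, x) = (x + 52)*(-12/L - 100) = (52 + x)*(-100 - 12/L) = (-100 - 12/L)*(52 + x))
X(d) = d/4
X(H)/b(8, I(-1, -3)) = ((¼)*(-271))/((4*(-156 - 3*(-4) + 25*8*(-52 - 1*(-4)))/8)) = -271*2/(-156 + 12 + 25*8*(-52 + 4))/4 = -271*2/(-156 + 12 + 25*8*(-48))/4 = -271*2/(-156 + 12 - 9600)/4 = -271/(4*(4*(⅛)*(-9744))) = -271/4/(-4872) = -271/4*(-1/4872) = 271/19488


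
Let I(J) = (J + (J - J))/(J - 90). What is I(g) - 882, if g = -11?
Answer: -89071/101 ≈ -881.89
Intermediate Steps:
I(J) = J/(-90 + J) (I(J) = (J + 0)/(-90 + J) = J/(-90 + J))
I(g) - 882 = -11/(-90 - 11) - 882 = -11/(-101) - 882 = -11*(-1/101) - 882 = 11/101 - 882 = -89071/101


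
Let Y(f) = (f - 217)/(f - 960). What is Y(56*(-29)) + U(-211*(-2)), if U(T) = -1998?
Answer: -5160991/2584 ≈ -1997.3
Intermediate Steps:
Y(f) = (-217 + f)/(-960 + f)
Y(56*(-29)) + U(-211*(-2)) = (-217 + 56*(-29))/(-960 + 56*(-29)) - 1998 = (-217 - 1624)/(-960 - 1624) - 1998 = -1841/(-2584) - 1998 = -1/2584*(-1841) - 1998 = 1841/2584 - 1998 = -5160991/2584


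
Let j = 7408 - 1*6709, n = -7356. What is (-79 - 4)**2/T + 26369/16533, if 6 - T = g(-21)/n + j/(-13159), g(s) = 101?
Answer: 1003666317685001/882646560081 ≈ 1137.1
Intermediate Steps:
j = 699 (j = 7408 - 6709 = 699)
T = 587256527/96797604 (T = 6 - (101/(-7356) + 699/(-13159)) = 6 - (101*(-1/7356) + 699*(-1/13159)) = 6 - (-101/7356 - 699/13159) = 6 - 1*(-6470903/96797604) = 6 + 6470903/96797604 = 587256527/96797604 ≈ 6.0668)
(-79 - 4)**2/T + 26369/16533 = (-79 - 4)**2/(587256527/96797604) + 26369/16533 = (-83)**2*(96797604/587256527) + 26369*(1/16533) = 6889*(96797604/587256527) + 26369/16533 = 666838693956/587256527 + 26369/16533 = 1003666317685001/882646560081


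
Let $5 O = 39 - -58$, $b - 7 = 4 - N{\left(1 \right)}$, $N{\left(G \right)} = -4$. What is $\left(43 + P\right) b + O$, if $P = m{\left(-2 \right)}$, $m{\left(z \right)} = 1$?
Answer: $\frac{3397}{5} \approx 679.4$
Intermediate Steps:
$P = 1$
$b = 15$ ($b = 7 + \left(4 - -4\right) = 7 + \left(4 + 4\right) = 7 + 8 = 15$)
$O = \frac{97}{5}$ ($O = \frac{39 - -58}{5} = \frac{39 + 58}{5} = \frac{1}{5} \cdot 97 = \frac{97}{5} \approx 19.4$)
$\left(43 + P\right) b + O = \left(43 + 1\right) 15 + \frac{97}{5} = 44 \cdot 15 + \frac{97}{5} = 660 + \frac{97}{5} = \frac{3397}{5}$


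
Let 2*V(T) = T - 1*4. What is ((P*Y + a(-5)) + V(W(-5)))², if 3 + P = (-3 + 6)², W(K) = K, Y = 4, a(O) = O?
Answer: 841/4 ≈ 210.25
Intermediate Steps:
V(T) = -2 + T/2 (V(T) = (T - 1*4)/2 = (T - 4)/2 = (-4 + T)/2 = -2 + T/2)
P = 6 (P = -3 + (-3 + 6)² = -3 + 3² = -3 + 9 = 6)
((P*Y + a(-5)) + V(W(-5)))² = ((6*4 - 5) + (-2 + (½)*(-5)))² = ((24 - 5) + (-2 - 5/2))² = (19 - 9/2)² = (29/2)² = 841/4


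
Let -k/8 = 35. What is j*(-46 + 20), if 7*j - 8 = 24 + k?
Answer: 6448/7 ≈ 921.14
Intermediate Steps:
k = -280 (k = -8*35 = -280)
j = -248/7 (j = 8/7 + (24 - 280)/7 = 8/7 + (1/7)*(-256) = 8/7 - 256/7 = -248/7 ≈ -35.429)
j*(-46 + 20) = -248*(-46 + 20)/7 = -248/7*(-26) = 6448/7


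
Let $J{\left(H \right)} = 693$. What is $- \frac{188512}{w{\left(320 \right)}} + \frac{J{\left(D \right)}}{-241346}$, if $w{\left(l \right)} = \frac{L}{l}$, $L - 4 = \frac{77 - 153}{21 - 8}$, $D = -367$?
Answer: $\frac{3379748702423}{103434} \approx 3.2675 \cdot 10^{7}$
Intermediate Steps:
$L = - \frac{24}{13}$ ($L = 4 + \frac{77 - 153}{21 - 8} = 4 - \frac{76}{13} = - \frac{24}{13} \approx -1.8462$)
$w{\left(l \right)} = - \frac{24}{13 l}$
$- \frac{188512}{w{\left(320 \right)}} + \frac{J{\left(D \right)}}{-241346} = - \frac{188512}{\left(- \frac{24}{13}\right) \frac{1}{320}} + \frac{693}{-241346} = - \frac{188512}{\left(- \frac{24}{13}\right) \frac{1}{320}} + 693 \left(- \frac{1}{241346}\right) = - \frac{188512}{- \frac{3}{520}} - \frac{99}{34478} = \left(-188512\right) \left(- \frac{520}{3}\right) - \frac{99}{34478} = \frac{98026240}{3} - \frac{99}{34478} = \frac{3379748702423}{103434}$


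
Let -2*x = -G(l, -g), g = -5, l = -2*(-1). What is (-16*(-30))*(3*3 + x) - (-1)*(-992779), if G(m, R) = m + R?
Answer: -986779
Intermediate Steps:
l = 2
G(m, R) = R + m
x = 7/2 (x = -(-1)*(-1*(-5) + 2)/2 = -(-1)*(5 + 2)/2 = -(-1)*7/2 = -½*(-7) = 7/2 ≈ 3.5000)
(-16*(-30))*(3*3 + x) - (-1)*(-992779) = (-16*(-30))*(3*3 + 7/2) - (-1)*(-992779) = 480*(9 + 7/2) - 1*992779 = 480*(25/2) - 992779 = 6000 - 992779 = -986779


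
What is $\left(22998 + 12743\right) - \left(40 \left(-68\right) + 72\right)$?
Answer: $38389$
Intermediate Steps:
$\left(22998 + 12743\right) - \left(40 \left(-68\right) + 72\right) = 35741 - \left(-2720 + 72\right) = 35741 - -2648 = 35741 + 2648 = 38389$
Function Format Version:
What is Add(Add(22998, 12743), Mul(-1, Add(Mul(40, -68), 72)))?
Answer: 38389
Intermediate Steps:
Add(Add(22998, 12743), Mul(-1, Add(Mul(40, -68), 72))) = Add(35741, Mul(-1, Add(-2720, 72))) = Add(35741, Mul(-1, -2648)) = Add(35741, 2648) = 38389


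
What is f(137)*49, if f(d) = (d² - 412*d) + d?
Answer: -1839362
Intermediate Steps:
f(d) = d² - 411*d
f(137)*49 = (137*(-411 + 137))*49 = (137*(-274))*49 = -37538*49 = -1839362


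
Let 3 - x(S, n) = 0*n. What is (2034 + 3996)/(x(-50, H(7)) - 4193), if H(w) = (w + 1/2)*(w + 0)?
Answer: -603/419 ≈ -1.4391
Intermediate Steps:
H(w) = w*(½ + w) (H(w) = (w + ½)*w = (½ + w)*w = w*(½ + w))
x(S, n) = 3 (x(S, n) = 3 - 0*n = 3 - 1*0 = 3 + 0 = 3)
(2034 + 3996)/(x(-50, H(7)) - 4193) = (2034 + 3996)/(3 - 4193) = 6030/(-4190) = 6030*(-1/4190) = -603/419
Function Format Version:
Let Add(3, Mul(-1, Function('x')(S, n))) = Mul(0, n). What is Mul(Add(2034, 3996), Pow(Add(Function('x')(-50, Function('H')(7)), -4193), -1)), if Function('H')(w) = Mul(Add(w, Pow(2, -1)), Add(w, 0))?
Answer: Rational(-603, 419) ≈ -1.4391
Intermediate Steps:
Function('H')(w) = Mul(w, Add(Rational(1, 2), w)) (Function('H')(w) = Mul(Add(w, Rational(1, 2)), w) = Mul(Add(Rational(1, 2), w), w) = Mul(w, Add(Rational(1, 2), w)))
Function('x')(S, n) = 3 (Function('x')(S, n) = Add(3, Mul(-1, Mul(0, n))) = Add(3, Mul(-1, 0)) = Add(3, 0) = 3)
Mul(Add(2034, 3996), Pow(Add(Function('x')(-50, Function('H')(7)), -4193), -1)) = Mul(Add(2034, 3996), Pow(Add(3, -4193), -1)) = Mul(6030, Pow(-4190, -1)) = Mul(6030, Rational(-1, 4190)) = Rational(-603, 419)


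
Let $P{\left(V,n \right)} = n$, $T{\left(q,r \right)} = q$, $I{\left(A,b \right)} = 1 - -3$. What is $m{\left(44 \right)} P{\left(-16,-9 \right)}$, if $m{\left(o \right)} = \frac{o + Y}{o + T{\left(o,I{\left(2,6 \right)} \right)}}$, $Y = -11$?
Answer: $- \frac{27}{8} \approx -3.375$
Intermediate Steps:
$I{\left(A,b \right)} = 4$ ($I{\left(A,b \right)} = 1 + 3 = 4$)
$m{\left(o \right)} = \frac{-11 + o}{2 o}$ ($m{\left(o \right)} = \frac{o - 11}{o + o} = \frac{-11 + o}{2 o}$)
$m{\left(44 \right)} P{\left(-16,-9 \right)} = \frac{-11 + 44}{2 \cdot 44} \left(-9\right) = \frac{1}{2} \cdot \frac{1}{44} \cdot 33 \left(-9\right) = \frac{3}{8} \left(-9\right) = - \frac{27}{8}$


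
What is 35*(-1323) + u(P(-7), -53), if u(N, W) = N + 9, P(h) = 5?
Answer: -46291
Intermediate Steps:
u(N, W) = 9 + N
35*(-1323) + u(P(-7), -53) = 35*(-1323) + (9 + 5) = -46305 + 14 = -46291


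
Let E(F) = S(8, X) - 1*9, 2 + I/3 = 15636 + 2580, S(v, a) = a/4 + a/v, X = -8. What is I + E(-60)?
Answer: 54630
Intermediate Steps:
S(v, a) = a/4 + a/v (S(v, a) = a*(¼) + a/v = a/4 + a/v)
I = 54642 (I = -6 + 3*(15636 + 2580) = -6 + 3*18216 = -6 + 54648 = 54642)
E(F) = -12 (E(F) = ((¼)*(-8) - 8/8) - 1*9 = (-2 - 8*⅛) - 9 = (-2 - 1) - 9 = -3 - 9 = -12)
I + E(-60) = 54642 - 12 = 54630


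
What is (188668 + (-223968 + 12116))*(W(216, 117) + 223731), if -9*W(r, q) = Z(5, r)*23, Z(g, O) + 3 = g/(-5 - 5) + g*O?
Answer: -5123199032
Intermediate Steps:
Z(g, O) = -3 - g/10 + O*g (Z(g, O) = -3 + (g/(-5 - 5) + g*O) = -3 + (g/(-10) + O*g) = -3 + (-g/10 + O*g) = -3 - g/10 + O*g)
W(r, q) = 161/18 - 115*r/9 (W(r, q) = -(-3 - ⅒*5 + r*5)*23/9 = -(-3 - ½ + 5*r)*23/9 = -(-7/2 + 5*r)*23/9 = -(-161/2 + 115*r)/9 = 161/18 - 115*r/9)
(188668 + (-223968 + 12116))*(W(216, 117) + 223731) = (188668 + (-223968 + 12116))*((161/18 - 115/9*216) + 223731) = (188668 - 211852)*((161/18 - 2760) + 223731) = -23184*(-49519/18 + 223731) = -23184*3977639/18 = -5123199032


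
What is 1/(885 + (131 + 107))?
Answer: 1/1123 ≈ 0.00089047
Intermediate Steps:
1/(885 + (131 + 107)) = 1/(885 + 238) = 1/1123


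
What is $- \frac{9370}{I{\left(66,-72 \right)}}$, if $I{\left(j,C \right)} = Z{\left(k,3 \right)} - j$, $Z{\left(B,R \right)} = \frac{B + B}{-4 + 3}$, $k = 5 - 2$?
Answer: $\frac{4685}{36} \approx 130.14$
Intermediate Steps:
$k = 3$
$Z{\left(B,R \right)} = - 2 B$ ($Z{\left(B,R \right)} = \frac{2 B}{-1} = 2 B \left(-1\right) = - 2 B$)
$I{\left(j,C \right)} = -6 - j$ ($I{\left(j,C \right)} = \left(-2\right) 3 - j = -6 - j$)
$- \frac{9370}{I{\left(66,-72 \right)}} = - \frac{9370}{-6 - 66} = - \frac{9370}{-72} = \left(-9370\right) \left(- \frac{1}{72}\right) = \frac{4685}{36}$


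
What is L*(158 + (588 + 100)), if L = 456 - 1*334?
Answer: 103212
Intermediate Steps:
L = 122 (L = 456 - 334 = 122)
L*(158 + (588 + 100)) = 122*(158 + (588 + 100)) = 122*(158 + 688) = 122*846 = 103212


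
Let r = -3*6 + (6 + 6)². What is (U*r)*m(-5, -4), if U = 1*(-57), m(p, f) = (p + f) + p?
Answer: 100548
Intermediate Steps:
m(p, f) = f + 2*p (m(p, f) = (f + p) + p = f + 2*p)
U = -57
r = 126 (r = -18 + 12² = -18 + 144 = 126)
(U*r)*m(-5, -4) = (-57*126)*(-4 + 2*(-5)) = -7182*(-4 - 10) = -7182*(-14) = 100548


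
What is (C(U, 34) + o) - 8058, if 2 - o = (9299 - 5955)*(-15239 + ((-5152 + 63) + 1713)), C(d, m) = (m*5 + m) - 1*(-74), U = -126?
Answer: 62240782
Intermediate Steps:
C(d, m) = 74 + 6*m (C(d, m) = (5*m + m) + 74 = 6*m + 74 = 74 + 6*m)
o = 62248562 (o = 2 - (9299 - 5955)*(-15239 + ((-5152 + 63) + 1713)) = 2 - 3344*(-15239 + (-5089 + 1713)) = 2 - 3344*(-15239 - 3376) = 2 - 3344*(-18615) = 2 - 1*(-62248560) = 2 + 62248560 = 62248562)
(C(U, 34) + o) - 8058 = ((74 + 6*34) + 62248562) - 8058 = ((74 + 204) + 62248562) - 8058 = (278 + 62248562) - 8058 = 62248840 - 8058 = 62240782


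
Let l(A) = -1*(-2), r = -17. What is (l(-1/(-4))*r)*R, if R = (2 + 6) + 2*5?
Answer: -612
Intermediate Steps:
l(A) = 2
R = 18 (R = 8 + 10 = 18)
(l(-1/(-4))*r)*R = (2*(-17))*18 = -34*18 = -612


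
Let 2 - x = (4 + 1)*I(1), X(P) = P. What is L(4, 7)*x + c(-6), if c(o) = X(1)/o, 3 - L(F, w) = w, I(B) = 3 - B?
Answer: 191/6 ≈ 31.833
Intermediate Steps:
L(F, w) = 3 - w
x = -8 (x = 2 - (4 + 1)*(3 - 1*1) = 2 - 5*(3 - 1) = 2 - 5*2 = 2 - 1*10 = 2 - 10 = -8)
c(o) = 1/o
L(4, 7)*x + c(-6) = (3 - 1*7)*(-8) + 1/(-6) = (3 - 7)*(-8) - ⅙ = -4*(-8) - ⅙ = 32 - ⅙ = 191/6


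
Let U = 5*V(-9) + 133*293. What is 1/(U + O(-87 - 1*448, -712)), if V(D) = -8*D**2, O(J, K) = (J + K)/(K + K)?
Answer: 1424/50879343 ≈ 2.7988e-5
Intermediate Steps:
O(J, K) = (J + K)/(2*K) (O(J, K) = (J + K)/((2*K)) = (J + K)*(1/(2*K)) = (J + K)/(2*K))
U = 35729 (U = 5*(-8*(-9)**2) + 133*293 = 5*(-8*81) + 38969 = 5*(-648) + 38969 = -3240 + 38969 = 35729)
1/(U + O(-87 - 1*448, -712)) = 1/(35729 + (1/2)*((-87 - 1*448) - 712)/(-712)) = 1/(35729 + (1/2)*(-1/712)*((-87 - 448) - 712)) = 1/(35729 + (1/2)*(-1/712)*(-535 - 712)) = 1/(35729 + (1/2)*(-1/712)*(-1247)) = 1/(35729 + 1247/1424) = 1/(50879343/1424) = 1424/50879343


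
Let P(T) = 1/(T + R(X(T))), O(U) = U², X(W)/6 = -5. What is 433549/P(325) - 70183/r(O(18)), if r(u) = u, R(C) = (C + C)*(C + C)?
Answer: 551344193117/324 ≈ 1.7017e+9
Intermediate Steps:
X(W) = -30 (X(W) = 6*(-5) = -30)
R(C) = 4*C² (R(C) = (2*C)*(2*C) = 4*C²)
P(T) = 1/(3600 + T) (P(T) = 1/(T + 4*(-30)²) = 1/(T + 4*900) = 1/(T + 3600) = 1/(3600 + T))
433549/P(325) - 70183/r(O(18)) = 433549/(1/(3600 + 325)) - 70183/(18²) = 433549/(1/3925) - 70183/324 = 433549/(1/3925) - 70183*1/324 = 433549*3925 - 70183/324 = 1701679825 - 70183/324 = 551344193117/324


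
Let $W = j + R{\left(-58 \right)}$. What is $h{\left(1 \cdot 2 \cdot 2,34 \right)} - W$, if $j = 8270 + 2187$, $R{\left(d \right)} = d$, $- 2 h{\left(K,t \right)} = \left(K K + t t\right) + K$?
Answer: $-10987$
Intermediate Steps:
$h{\left(K,t \right)} = - \frac{K}{2} - \frac{K^{2}}{2} - \frac{t^{2}}{2}$ ($h{\left(K,t \right)} = - \frac{\left(K K + t t\right) + K}{2} = - \frac{\left(K^{2} + t^{2}\right) + K}{2} = - \frac{K + K^{2} + t^{2}}{2} = - \frac{K}{2} - \frac{K^{2}}{2} - \frac{t^{2}}{2}$)
$j = 10457$
$W = 10399$ ($W = 10457 - 58 = 10399$)
$h{\left(1 \cdot 2 \cdot 2,34 \right)} - W = \left(- \frac{1 \cdot 2 \cdot 2}{2} - \frac{\left(1 \cdot 2 \cdot 2\right)^{2}}{2} - \frac{34^{2}}{2}\right) - 10399 = \left(- \frac{2 \cdot 2}{2} - \frac{\left(2 \cdot 2\right)^{2}}{2} - 578\right) - 10399 = \left(\left(- \frac{1}{2}\right) 4 - \frac{4^{2}}{2} - 578\right) - 10399 = \left(-2 - 8 - 578\right) - 10399 = -588 - 10399 = -10987$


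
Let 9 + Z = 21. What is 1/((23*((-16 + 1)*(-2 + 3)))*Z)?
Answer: -1/4140 ≈ -0.00024155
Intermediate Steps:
Z = 12 (Z = -9 + 21 = 12)
1/((23*((-16 + 1)*(-2 + 3)))*Z) = 1/((23*((-16 + 1)*(-2 + 3)))*12) = 1/((23*(-15*1))*12) = 1/((23*(-15))*12) = 1/(-345*12) = 1/(-4140) = -1/4140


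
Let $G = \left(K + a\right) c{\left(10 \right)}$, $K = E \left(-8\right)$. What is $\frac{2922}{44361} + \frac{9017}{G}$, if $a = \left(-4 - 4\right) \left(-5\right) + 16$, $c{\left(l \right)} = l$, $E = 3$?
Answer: $\frac{133646059}{4731840} \approx 28.244$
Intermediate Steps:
$K = -24$ ($K = 3 \left(-8\right) = -24$)
$a = 56$ ($a = \left(-8\right) \left(-5\right) + 16 = 40 + 16 = 56$)
$G = 320$ ($G = \left(-24 + 56\right) 10 = 32 \cdot 10 = 320$)
$\frac{2922}{44361} + \frac{9017}{G} = \frac{2922}{44361} + \frac{9017}{320} = 2922 \cdot \frac{1}{44361} + 9017 \cdot \frac{1}{320} = \frac{974}{14787} + \frac{9017}{320} = \frac{133646059}{4731840}$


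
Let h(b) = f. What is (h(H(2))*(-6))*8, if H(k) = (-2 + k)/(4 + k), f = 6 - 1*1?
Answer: -240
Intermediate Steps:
f = 5 (f = 6 - 1 = 5)
H(k) = (-2 + k)/(4 + k)
h(b) = 5
(h(H(2))*(-6))*8 = (5*(-6))*8 = -30*8 = -240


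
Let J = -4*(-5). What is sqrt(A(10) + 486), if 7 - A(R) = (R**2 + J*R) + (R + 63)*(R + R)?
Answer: I*sqrt(1267) ≈ 35.595*I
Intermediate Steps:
J = 20
A(R) = 7 - R**2 - 20*R - 2*R*(63 + R) (A(R) = 7 - ((R**2 + 20*R) + (R + 63)*(R + R)) = 7 - ((R**2 + 20*R) + (63 + R)*(2*R)) = 7 - ((R**2 + 20*R) + 2*R*(63 + R)) = 7 - (R**2 + 20*R + 2*R*(63 + R)) = 7 + (-R**2 - 20*R - 2*R*(63 + R)) = 7 - R**2 - 20*R - 2*R*(63 + R))
sqrt(A(10) + 486) = sqrt((7 - 146*10 - 3*10**2) + 486) = sqrt((7 - 1460 - 3*100) + 486) = sqrt((7 - 1460 - 300) + 486) = sqrt(-1753 + 486) = sqrt(-1267) = I*sqrt(1267)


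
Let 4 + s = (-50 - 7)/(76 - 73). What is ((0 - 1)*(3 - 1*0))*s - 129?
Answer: -60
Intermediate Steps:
s = -23 (s = -4 + (-50 - 7)/(76 - 73) = -4 - 57/3 = -4 - 57*⅓ = -4 - 19 = -23)
((0 - 1)*(3 - 1*0))*s - 129 = ((0 - 1)*(3 - 1*0))*(-23) - 129 = -(3 + 0)*(-23) - 129 = -1*3*(-23) - 129 = -3*(-23) - 129 = 69 - 129 = -60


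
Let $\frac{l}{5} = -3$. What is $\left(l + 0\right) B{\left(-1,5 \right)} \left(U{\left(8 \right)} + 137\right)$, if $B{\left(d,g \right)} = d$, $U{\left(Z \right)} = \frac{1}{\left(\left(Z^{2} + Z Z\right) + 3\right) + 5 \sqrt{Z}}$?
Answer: $\frac{34856820}{16961} - \frac{150 \sqrt{2}}{16961} \approx 2055.1$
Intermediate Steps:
$l = -15$ ($l = 5 \left(-3\right) = -15$)
$U{\left(Z \right)} = \frac{1}{3 + 2 Z^{2} + 5 \sqrt{Z}}$ ($U{\left(Z \right)} = \frac{1}{\left(\left(Z^{2} + Z^{2}\right) + 3\right) + 5 \sqrt{Z}} = \frac{1}{\left(2 Z^{2} + 3\right) + 5 \sqrt{Z}} = \frac{1}{\left(3 + 2 Z^{2}\right) + 5 \sqrt{Z}} = \frac{1}{3 + 2 Z^{2} + 5 \sqrt{Z}}$)
$\left(l + 0\right) B{\left(-1,5 \right)} \left(U{\left(8 \right)} + 137\right) = \left(-15 + 0\right) \left(-1\right) \left(\frac{1}{3 + 2 \cdot 8^{2} + 5 \sqrt{8}} + 137\right) = \left(-15\right) \left(-1\right) \left(\frac{1}{3 + 2 \cdot 64 + 5 \cdot 2 \sqrt{2}} + 137\right) = 15 \left(\frac{1}{3 + 128 + 10 \sqrt{2}} + 137\right) = 15 \left(\frac{1}{131 + 10 \sqrt{2}} + 137\right) = 15 \left(137 + \frac{1}{131 + 10 \sqrt{2}}\right) = 2055 + \frac{15}{131 + 10 \sqrt{2}}$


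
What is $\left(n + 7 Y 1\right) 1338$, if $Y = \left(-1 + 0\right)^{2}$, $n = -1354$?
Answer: $-1802286$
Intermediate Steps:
$Y = 1$ ($Y = \left(-1\right)^{2} = 1$)
$\left(n + 7 Y 1\right) 1338 = \left(-1354 + 7 \cdot 1 \cdot 1\right) 1338 = \left(-1354 + 7 \cdot 1\right) 1338 = \left(-1354 + 7\right) 1338 = \left(-1347\right) 1338 = -1802286$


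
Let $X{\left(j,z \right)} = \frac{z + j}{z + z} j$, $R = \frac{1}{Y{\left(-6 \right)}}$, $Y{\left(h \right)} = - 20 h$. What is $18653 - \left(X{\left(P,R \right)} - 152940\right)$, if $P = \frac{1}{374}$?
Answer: $\frac{24001742221}{139876} \approx 1.7159 \cdot 10^{5}$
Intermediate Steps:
$R = \frac{1}{120}$ ($R = \frac{1}{\left(-20\right) \left(-6\right)} = \frac{1}{120} \approx 0.0083333$)
$P = \frac{1}{374} \approx 0.0026738$
$X{\left(j,z \right)} = \frac{j \left(j + z\right)}{2 z}$ ($X{\left(j,z \right)} = \frac{j + z}{2 z} j = \frac{j \left(j + z\right)}{2 z}$)
$18653 - \left(X{\left(P,R \right)} - 152940\right) = 18653 - \left(\frac{1}{2} \cdot \frac{1}{374} \frac{1}{\frac{1}{120}} \left(\frac{1}{374} + \frac{1}{120}\right) - 152940\right) = 18653 - \left(\frac{1}{2} \cdot \frac{1}{374} \cdot 120 \cdot \frac{247}{22440} - 152940\right) = 18653 - \left(\frac{247}{139876} - 152940\right) = 18653 - - \frac{21392635193}{139876} = 18653 + \frac{21392635193}{139876} = \frac{24001742221}{139876}$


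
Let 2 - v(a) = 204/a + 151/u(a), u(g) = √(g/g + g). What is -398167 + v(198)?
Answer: -13139479/33 - 151*√199/199 ≈ -3.9818e+5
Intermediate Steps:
u(g) = √(1 + g)
v(a) = 2 - 204/a - 151/√(1 + a) (v(a) = 2 - (204/a + 151/(√(1 + a))) = 2 - (204/a + 151/√(1 + a)) = 2 - (151/√(1 + a) + 204/a) = 2 + (-204/a - 151/√(1 + a)) = 2 - 204/a - 151/√(1 + a))
-398167 + v(198) = -398167 + (2 - 204/198 - 151/√(1 + 198)) = -398167 + (2 - 204*1/198 - 151*√199/199) = -398167 + (2 - 34/33 - 151*√199/199) = -398167 + (32/33 - 151*√199/199) = -13139479/33 - 151*√199/199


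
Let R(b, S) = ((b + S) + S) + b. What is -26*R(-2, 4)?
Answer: -104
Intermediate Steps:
R(b, S) = 2*S + 2*b (R(b, S) = ((S + b) + S) + b = (b + 2*S) + b = 2*S + 2*b)
-26*R(-2, 4) = -26*(2*4 + 2*(-2)) = -26*(8 - 4) = -26*4 = -104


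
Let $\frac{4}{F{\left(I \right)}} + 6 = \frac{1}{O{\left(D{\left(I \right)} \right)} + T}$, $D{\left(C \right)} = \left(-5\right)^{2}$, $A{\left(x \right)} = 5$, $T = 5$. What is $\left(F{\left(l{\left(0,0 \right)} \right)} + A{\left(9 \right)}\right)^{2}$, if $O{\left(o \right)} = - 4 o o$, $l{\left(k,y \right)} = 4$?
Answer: $\frac{4208765625}{224130841} \approx 18.778$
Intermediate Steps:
$D{\left(C \right)} = 25$
$O{\left(o \right)} = - 4 o^{2}$
$F{\left(I \right)} = - \frac{9980}{14971}$ ($F{\left(I \right)} = \frac{4}{-6 + \frac{1}{- 4 \cdot 25^{2} + 5}} = \frac{4}{-6 + \frac{1}{\left(-4\right) 625 + 5}} = \frac{4}{-6 + \frac{1}{-2500 + 5}} = \frac{4}{-6 + \frac{1}{-2495}} = \frac{4}{-6 - \frac{1}{2495}} = \frac{4}{- \frac{14971}{2495}} = 4 \left(- \frac{2495}{14971}\right) = - \frac{9980}{14971}$)
$\left(F{\left(l{\left(0,0 \right)} \right)} + A{\left(9 \right)}\right)^{2} = \left(- \frac{9980}{14971} + 5\right)^{2} = \left(\frac{64875}{14971}\right)^{2} = \frac{4208765625}{224130841}$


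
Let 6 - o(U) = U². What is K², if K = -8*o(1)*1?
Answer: 1600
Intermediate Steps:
o(U) = 6 - U²
K = -40 (K = -8*(6 - 1*1²)*1 = -8*(6 - 1*1)*1 = -8*(6 - 1)*1 = -8*5*1 = -40*1 = -40)
K² = (-40)² = 1600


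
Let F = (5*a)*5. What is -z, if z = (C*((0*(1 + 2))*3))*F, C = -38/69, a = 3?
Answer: 0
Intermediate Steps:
F = 75 (F = (5*3)*5 = 15*5 = 75)
C = -38/69 (C = -38*1/69 = -38/69 ≈ -0.55072)
z = 0 (z = -38*0*(1 + 2)*3/69*75 = -38*0*3*3/69*75 = -0*3*75 = -38/69*0*75 = 0*75 = 0)
-z = -1*0 = 0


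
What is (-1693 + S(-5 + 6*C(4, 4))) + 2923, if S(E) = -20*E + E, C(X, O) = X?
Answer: 869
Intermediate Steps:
S(E) = -19*E
(-1693 + S(-5 + 6*C(4, 4))) + 2923 = (-1693 - 19*(-5 + 6*4)) + 2923 = (-1693 - 19*(-5 + 24)) + 2923 = (-1693 - 19*19) + 2923 = (-1693 - 361) + 2923 = -2054 + 2923 = 869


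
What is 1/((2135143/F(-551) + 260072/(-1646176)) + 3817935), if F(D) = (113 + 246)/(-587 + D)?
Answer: -73872148/217944262756999 ≈ -3.3895e-7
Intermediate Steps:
F(D) = 359/(-587 + D)
1/((2135143/F(-551) + 260072/(-1646176)) + 3817935) = 1/((2135143/((359/(-587 - 551))) + 260072/(-1646176)) + 3817935) = 1/((2135143/((359/(-1138))) + 260072*(-1/1646176)) + 3817935) = 1/((2135143/((359*(-1/1138))) - 32509/205772) + 3817935) = 1/((2135143/(-359/1138) - 32509/205772) + 3817935) = 1/((2135143*(-1138/359) - 32509/205772) + 3817935) = 1/((-2429792734/359 - 32509/205772) + 3817935) = 1/(-499983322131379/73872148 + 3817935) = 1/(-217944262756999/73872148) = -73872148/217944262756999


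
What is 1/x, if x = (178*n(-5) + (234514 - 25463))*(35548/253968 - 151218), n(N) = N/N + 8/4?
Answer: -63492/2012251650876865 ≈ -3.1553e-11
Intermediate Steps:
n(N) = 3 (n(N) = 1 + 8*(¼) = 1 + 2 = 3)
x = -2012251650876865/63492 (x = (178*3 + (234514 - 25463))*(35548/253968 - 151218) = (534 + 209051)*(35548*(1/253968) - 151218) = 209585*(8887/63492 - 151218) = 209585*(-9601124369/63492) = -2012251650876865/63492 ≈ -3.1693e+10)
1/x = 1/(-2012251650876865/63492) = -63492/2012251650876865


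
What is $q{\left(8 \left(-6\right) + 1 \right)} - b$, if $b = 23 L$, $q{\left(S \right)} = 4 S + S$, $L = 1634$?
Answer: $-37817$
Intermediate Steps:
$q{\left(S \right)} = 5 S$
$b = 37582$ ($b = 23 \cdot 1634 = 37582$)
$q{\left(8 \left(-6\right) + 1 \right)} - b = 5 \left(8 \left(-6\right) + 1\right) - 37582 = 5 \left(-48 + 1\right) - 37582 = 5 \left(-47\right) - 37582 = -235 - 37582 = -37817$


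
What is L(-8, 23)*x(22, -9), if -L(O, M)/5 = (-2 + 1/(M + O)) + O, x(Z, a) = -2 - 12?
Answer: -2086/3 ≈ -695.33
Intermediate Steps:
x(Z, a) = -14
L(O, M) = 10 - 5*O - 5/(M + O) (L(O, M) = -5*((-2 + 1/(M + O)) + O) = -5*(-2 + O + 1/(M + O)) = 10 - 5*O - 5/(M + O))
L(-8, 23)*x(22, -9) = (5*(-1 - 1*(-8)**2 + 2*23 + 2*(-8) - 1*23*(-8))/(23 - 8))*(-14) = (5*(-1 - 1*64 + 46 - 16 + 184)/15)*(-14) = (5*(1/15)*(-1 - 64 + 46 - 16 + 184))*(-14) = (5*(1/15)*149)*(-14) = (149/3)*(-14) = -2086/3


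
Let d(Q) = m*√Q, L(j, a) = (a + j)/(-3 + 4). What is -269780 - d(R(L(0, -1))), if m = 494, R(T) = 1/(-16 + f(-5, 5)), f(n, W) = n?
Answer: -269780 - 494*I*√21/21 ≈ -2.6978e+5 - 107.8*I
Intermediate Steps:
L(j, a) = a + j (L(j, a) = (a + j)/1 = (a + j)*1 = a + j)
R(T) = -1/21 (R(T) = 1/(-16 - 5) = 1/(-21) = -1/21)
d(Q) = 494*√Q
-269780 - d(R(L(0, -1))) = -269780 - 494*√(-1/21) = -269780 - 494*I*√21/21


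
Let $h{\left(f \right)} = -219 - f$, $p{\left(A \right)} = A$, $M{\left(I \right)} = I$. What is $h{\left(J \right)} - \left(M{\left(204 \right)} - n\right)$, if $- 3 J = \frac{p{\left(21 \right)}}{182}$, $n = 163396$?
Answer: $\frac{4237299}{26} \approx 1.6297 \cdot 10^{5}$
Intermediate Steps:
$J = - \frac{1}{26}$ ($J = - \frac{21 \cdot \frac{1}{182}}{3} = \left(- \frac{1}{3}\right) \frac{3}{26} = - \frac{1}{26} \approx -0.038462$)
$h{\left(J \right)} - \left(M{\left(204 \right)} - n\right) = \left(-219 - - \frac{1}{26}\right) - \left(204 - 163396\right) = \left(-219 + \frac{1}{26}\right) - \left(204 - 163396\right) = - \frac{5693}{26} - -163192 = - \frac{5693}{26} + 163192 = \frac{4237299}{26}$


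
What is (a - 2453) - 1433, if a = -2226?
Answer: -6112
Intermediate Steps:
(a - 2453) - 1433 = (-2226 - 2453) - 1433 = -4679 - 1433 = -6112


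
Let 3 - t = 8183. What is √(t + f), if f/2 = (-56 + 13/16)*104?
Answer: I*√19659 ≈ 140.21*I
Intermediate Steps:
t = -8180 (t = 3 - 1*8183 = 3 - 8183 = -8180)
f = -11479 (f = 2*((-56 + 13/16)*104) = 2*(-883/16*104) = 2*(-11479/2) = -11479)
√(t + f) = √(-8180 - 11479) = √(-19659) = I*√19659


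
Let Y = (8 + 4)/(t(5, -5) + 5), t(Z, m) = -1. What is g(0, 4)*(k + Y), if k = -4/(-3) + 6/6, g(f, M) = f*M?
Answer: 0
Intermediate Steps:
g(f, M) = M*f
Y = 3 (Y = (8 + 4)/(-1 + 5) = 12/4 = 12*(¼) = 3)
k = 7/3 (k = -4*(-⅓) + 6*(⅙) = 4/3 + 1 = 7/3 ≈ 2.3333)
g(0, 4)*(k + Y) = (4*0)*(7/3 + 3) = 0*(16/3) = 0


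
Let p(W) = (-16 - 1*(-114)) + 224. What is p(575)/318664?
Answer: 161/159332 ≈ 0.0010105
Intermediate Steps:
p(W) = 322 (p(W) = (-16 + 114) + 224 = 98 + 224 = 322)
p(575)/318664 = 322/318664 = 322*(1/318664) = 161/159332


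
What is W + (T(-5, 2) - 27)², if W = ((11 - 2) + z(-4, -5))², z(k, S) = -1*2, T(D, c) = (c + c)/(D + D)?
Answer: 19994/25 ≈ 799.76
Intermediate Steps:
T(D, c) = c/D (T(D, c) = (2*c)/((2*D)) = (2*c)*(1/(2*D)) = c/D)
z(k, S) = -2
W = 49 (W = ((11 - 2) - 2)² = (9 - 2)² = 7² = 49)
W + (T(-5, 2) - 27)² = 49 + (2/(-5) - 27)² = 49 + (2*(-⅕) - 27)² = 49 + (-⅖ - 27)² = 49 + (-137/5)² = 49 + 18769/25 = 19994/25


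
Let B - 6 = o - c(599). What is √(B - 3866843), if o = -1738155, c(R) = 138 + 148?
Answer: I*√5605278 ≈ 2367.5*I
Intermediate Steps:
c(R) = 286
B = -1738435 (B = 6 + (-1738155 - 1*286) = 6 + (-1738155 - 286) = 6 - 1738441 = -1738435)
√(B - 3866843) = √(-1738435 - 3866843) = √(-5605278) = I*√5605278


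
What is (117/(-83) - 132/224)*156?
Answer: -362349/1162 ≈ -311.83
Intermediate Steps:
(117/(-83) - 132/224)*156 = (117*(-1/83) - 132*1/224)*156 = (-117/83 - 33/56)*156 = -9291/4648*156 = -362349/1162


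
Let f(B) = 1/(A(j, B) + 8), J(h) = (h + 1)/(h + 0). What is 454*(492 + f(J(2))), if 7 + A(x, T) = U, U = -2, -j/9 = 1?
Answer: 222914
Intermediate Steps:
j = -9 (j = -9*1 = -9)
A(x, T) = -9 (A(x, T) = -7 - 2 = -9)
J(h) = (1 + h)/h
f(B) = -1 (f(B) = 1/(-9 + 8) = 1/(-1) = -1)
454*(492 + f(J(2))) = 454*(492 - 1) = 454*491 = 222914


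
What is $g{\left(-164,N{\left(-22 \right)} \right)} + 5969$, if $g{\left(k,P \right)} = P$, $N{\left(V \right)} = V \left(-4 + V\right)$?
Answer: $6541$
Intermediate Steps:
$g{\left(-164,N{\left(-22 \right)} \right)} + 5969 = - 22 \left(-4 - 22\right) + 5969 = \left(-22\right) \left(-26\right) + 5969 = 572 + 5969 = 6541$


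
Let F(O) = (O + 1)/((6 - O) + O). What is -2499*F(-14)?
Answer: 10829/2 ≈ 5414.5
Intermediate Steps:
F(O) = ⅙ + O/6 (F(O) = (1 + O)/6 = (1 + O)*(⅙) = ⅙ + O/6)
-2499*F(-14) = -2499*(⅙ + (⅙)*(-14)) = -2499*(⅙ - 7/3) = -2499*(-13/6) = 10829/2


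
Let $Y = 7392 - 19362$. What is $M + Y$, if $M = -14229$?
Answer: $-26199$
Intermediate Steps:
$Y = -11970$ ($Y = 7392 - 19362 = -11970$)
$M + Y = -14229 - 11970 = -26199$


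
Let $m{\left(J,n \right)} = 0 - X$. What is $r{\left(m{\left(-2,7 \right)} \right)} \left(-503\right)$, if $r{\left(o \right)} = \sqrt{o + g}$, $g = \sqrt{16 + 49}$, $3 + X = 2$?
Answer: $- 503 \sqrt{1 + \sqrt{65}} \approx -1514.2$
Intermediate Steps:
$X = -1$ ($X = -3 + 2 = -1$)
$g = \sqrt{65} \approx 8.0623$
$m{\left(J,n \right)} = 1$ ($m{\left(J,n \right)} = 0 - -1 = 0 + 1 = 1$)
$r{\left(o \right)} = \sqrt{o + \sqrt{65}}$
$r{\left(m{\left(-2,7 \right)} \right)} \left(-503\right) = \sqrt{1 + \sqrt{65}} \left(-503\right) = - 503 \sqrt{1 + \sqrt{65}}$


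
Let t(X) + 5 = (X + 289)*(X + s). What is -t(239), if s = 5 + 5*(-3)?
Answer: -120907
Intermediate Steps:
s = -10 (s = 5 - 15 = -10)
t(X) = -5 + (-10 + X)*(289 + X) (t(X) = -5 + (X + 289)*(X - 10) = -5 + (289 + X)*(-10 + X) = -5 + (-10 + X)*(289 + X))
-t(239) = -(-2895 + 239**2 + 279*239) = -(-2895 + 57121 + 66681) = -1*120907 = -120907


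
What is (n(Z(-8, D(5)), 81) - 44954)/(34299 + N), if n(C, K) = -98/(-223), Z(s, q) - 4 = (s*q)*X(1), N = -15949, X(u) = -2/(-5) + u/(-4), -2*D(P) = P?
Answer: -5012322/2046025 ≈ -2.4498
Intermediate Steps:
D(P) = -P/2
X(u) = ⅖ - u/4 (X(u) = -2*(-⅕) + u*(-¼) = ⅖ - u/4)
Z(s, q) = 4 + 3*q*s/20 (Z(s, q) = 4 + (s*q)*(⅖ - ¼*1) = 4 + (q*s)*(⅖ - ¼) = 4 + (q*s)*(3/20) = 4 + 3*q*s/20)
n(C, K) = 98/223 (n(C, K) = -98*(-1/223) = 98/223)
(n(Z(-8, D(5)), 81) - 44954)/(34299 + N) = (98/223 - 44954)/(34299 - 15949) = -10024644/223/18350 = -10024644/223*1/18350 = -5012322/2046025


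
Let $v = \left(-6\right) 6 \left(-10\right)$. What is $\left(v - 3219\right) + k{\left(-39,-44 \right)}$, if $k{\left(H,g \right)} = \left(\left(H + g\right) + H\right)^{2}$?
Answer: $12025$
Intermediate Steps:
$k{\left(H,g \right)} = \left(g + 2 H\right)^{2}$
$v = 360$ ($v = \left(-36\right) \left(-10\right) = 360$)
$\left(v - 3219\right) + k{\left(-39,-44 \right)} = \left(360 - 3219\right) + \left(-44 + 2 \left(-39\right)\right)^{2} = -2859 + \left(-44 - 78\right)^{2} = -2859 + \left(-122\right)^{2} = -2859 + 14884 = 12025$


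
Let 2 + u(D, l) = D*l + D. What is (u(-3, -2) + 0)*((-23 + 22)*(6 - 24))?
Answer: 18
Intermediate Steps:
u(D, l) = -2 + D + D*l (u(D, l) = -2 + (D*l + D) = -2 + (D + D*l) = -2 + D + D*l)
(u(-3, -2) + 0)*((-23 + 22)*(6 - 24)) = ((-2 - 3 - 3*(-2)) + 0)*((-23 + 22)*(6 - 24)) = ((-2 - 3 + 6) + 0)*(-1*(-18)) = (1 + 0)*18 = 1*18 = 18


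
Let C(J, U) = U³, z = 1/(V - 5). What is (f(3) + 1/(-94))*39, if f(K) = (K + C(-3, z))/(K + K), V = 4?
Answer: 1183/94 ≈ 12.585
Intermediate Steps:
z = -1 (z = 1/(4 - 5) = 1/(-1) = -1)
f(K) = (-1 + K)/(2*K) (f(K) = (K + (-1)³)/(K + K) = (K - 1)/((2*K)) = (-1 + K)*(1/(2*K)) = (-1 + K)/(2*K))
(f(3) + 1/(-94))*39 = ((½)*(-1 + 3)/3 + 1/(-94))*39 = ((½)*(⅓)*2 - 1/94)*39 = (⅓ - 1/94)*39 = (91/282)*39 = 1183/94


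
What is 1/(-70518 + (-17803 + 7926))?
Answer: -1/80395 ≈ -1.2439e-5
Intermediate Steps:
1/(-70518 + (-17803 + 7926)) = 1/(-70518 - 9877) = 1/(-80395) = -1/80395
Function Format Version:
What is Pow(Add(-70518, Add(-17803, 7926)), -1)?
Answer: Rational(-1, 80395) ≈ -1.2439e-5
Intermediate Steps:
Pow(Add(-70518, Add(-17803, 7926)), -1) = Pow(Add(-70518, -9877), -1) = Pow(-80395, -1) = Rational(-1, 80395)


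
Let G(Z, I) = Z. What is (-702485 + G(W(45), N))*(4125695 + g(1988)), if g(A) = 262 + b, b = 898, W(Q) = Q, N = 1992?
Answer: -2898868026200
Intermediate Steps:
g(A) = 1160 (g(A) = 262 + 898 = 1160)
(-702485 + G(W(45), N))*(4125695 + g(1988)) = (-702485 + 45)*(4125695 + 1160) = -702440*4126855 = -2898868026200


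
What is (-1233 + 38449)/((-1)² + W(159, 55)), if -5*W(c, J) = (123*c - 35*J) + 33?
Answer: -9304/883 ≈ -10.537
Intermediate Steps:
W(c, J) = -33/5 + 7*J - 123*c/5 (W(c, J) = -((123*c - 35*J) + 33)/5 = -((-35*J + 123*c) + 33)/5 = -(33 - 35*J + 123*c)/5 = -33/5 + 7*J - 123*c/5)
(-1233 + 38449)/((-1)² + W(159, 55)) = (-1233 + 38449)/((-1)² + (-33/5 + 7*55 - 123/5*159)) = 37216/(1 + (-33/5 + 385 - 19557/5)) = 37216/(1 - 3533) = 37216/(-3532) = 37216*(-1/3532) = -9304/883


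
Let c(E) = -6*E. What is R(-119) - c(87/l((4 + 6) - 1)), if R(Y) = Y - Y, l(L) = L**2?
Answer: 58/9 ≈ 6.4444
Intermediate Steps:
R(Y) = 0
R(-119) - c(87/l((4 + 6) - 1)) = 0 - (-6)*87/(((4 + 6) - 1)**2) = 0 - (-6)*87/((10 - 1)**2) = 0 - (-6)*87/(9**2) = 0 - (-6)*87/81 = 0 - (-6)*87*(1/81) = 0 - (-6)*29/27 = 0 - 1*(-58/9) = 0 + 58/9 = 58/9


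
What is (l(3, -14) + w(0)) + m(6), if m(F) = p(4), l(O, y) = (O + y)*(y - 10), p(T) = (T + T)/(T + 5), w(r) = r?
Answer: 2384/9 ≈ 264.89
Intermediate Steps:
p(T) = 2*T/(5 + T) (p(T) = (2*T)/(5 + T) = 2*T/(5 + T))
l(O, y) = (-10 + y)*(O + y) (l(O, y) = (O + y)*(-10 + y) = (-10 + y)*(O + y))
m(F) = 8/9 (m(F) = 2*4/(5 + 4) = 2*4/9 = 2*4*(⅑) = 8/9)
(l(3, -14) + w(0)) + m(6) = (((-14)² - 10*3 - 10*(-14) + 3*(-14)) + 0) + 8/9 = ((196 - 30 + 140 - 42) + 0) + 8/9 = (264 + 0) + 8/9 = 264 + 8/9 = 2384/9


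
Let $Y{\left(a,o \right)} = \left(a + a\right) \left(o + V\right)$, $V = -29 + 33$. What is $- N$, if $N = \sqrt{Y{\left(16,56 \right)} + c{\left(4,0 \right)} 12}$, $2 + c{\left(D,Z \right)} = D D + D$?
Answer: $- 2 \sqrt{534} \approx -46.217$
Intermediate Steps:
$V = 4$
$c{\left(D,Z \right)} = -2 + D + D^{2}$ ($c{\left(D,Z \right)} = -2 + \left(D D + D\right) = -2 + \left(D^{2} + D\right) = -2 + \left(D + D^{2}\right) = -2 + D + D^{2}$)
$Y{\left(a,o \right)} = 2 a \left(4 + o\right)$ ($Y{\left(a,o \right)} = \left(a + a\right) \left(o + 4\right) = 2 a \left(4 + o\right)$)
$N = 2 \sqrt{534}$ ($N = \sqrt{2 \cdot 16 \left(4 + 56\right) + \left(-2 + 4 + 4^{2}\right) 12} = \sqrt{2 \cdot 16 \cdot 60 + \left(-2 + 4 + 16\right) 12} = \sqrt{1920 + 18 \cdot 12} = \sqrt{1920 + 216} = \sqrt{2136} = 2 \sqrt{534} \approx 46.217$)
$- N = - 2 \sqrt{534}$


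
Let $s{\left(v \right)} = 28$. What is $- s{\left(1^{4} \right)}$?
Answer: $-28$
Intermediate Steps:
$- s{\left(1^{4} \right)} = \left(-1\right) 28 = -28$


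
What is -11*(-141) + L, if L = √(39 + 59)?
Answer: 1551 + 7*√2 ≈ 1560.9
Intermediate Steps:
L = 7*√2 (L = √98 = 7*√2 ≈ 9.8995)
-11*(-141) + L = -11*(-141) + 7*√2 = 1551 + 7*√2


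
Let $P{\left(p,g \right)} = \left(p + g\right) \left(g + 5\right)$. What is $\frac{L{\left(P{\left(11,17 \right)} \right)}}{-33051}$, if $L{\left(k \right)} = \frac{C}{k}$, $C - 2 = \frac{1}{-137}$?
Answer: $- \frac{13}{132820952} \approx -9.7876 \cdot 10^{-8}$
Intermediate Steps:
$P{\left(p,g \right)} = \left(5 + g\right) \left(g + p\right)$ ($P{\left(p,g \right)} = \left(g + p\right) \left(5 + g\right) = \left(5 + g\right) \left(g + p\right)$)
$C = \frac{273}{137}$ ($C = 2 + \frac{1}{-137} = 2 - \frac{1}{137} = \frac{273}{137} \approx 1.9927$)
$L{\left(k \right)} = \frac{273}{137 k}$
$\frac{L{\left(P{\left(11,17 \right)} \right)}}{-33051} = \frac{\frac{273}{137} \frac{1}{17^{2} + 5 \cdot 17 + 5 \cdot 11 + 17 \cdot 11}}{-33051} = \frac{273}{137 \left(289 + 85 + 55 + 187\right)} \left(- \frac{1}{33051}\right) = \frac{273}{137 \cdot 616} \left(- \frac{1}{33051}\right) = \frac{273}{137} \cdot \frac{1}{616} \left(- \frac{1}{33051}\right) = \frac{39}{12056} \left(- \frac{1}{33051}\right) = - \frac{13}{132820952}$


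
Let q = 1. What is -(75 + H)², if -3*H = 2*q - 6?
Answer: -52441/9 ≈ -5826.8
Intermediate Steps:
H = 4/3 (H = -(2*1 - 6)/3 = -(2 - 6)/3 = -⅓*(-4) = 4/3 ≈ 1.3333)
-(75 + H)² = -(75 + 4/3)² = -(229/3)² = -1*52441/9 = -52441/9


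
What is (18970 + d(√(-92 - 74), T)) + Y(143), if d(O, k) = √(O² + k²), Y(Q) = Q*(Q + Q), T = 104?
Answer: 59868 + 5*√426 ≈ 59971.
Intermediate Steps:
Y(Q) = 2*Q² (Y(Q) = Q*(2*Q) = 2*Q²)
(18970 + d(√(-92 - 74), T)) + Y(143) = (18970 + √((√(-92 - 74))² + 104²)) + 2*143² = (18970 + √((√(-166))² + 10816)) + 2*20449 = (18970 + √((I*√166)² + 10816)) + 40898 = (18970 + √(-166 + 10816)) + 40898 = (18970 + √10650) + 40898 = (18970 + 5*√426) + 40898 = 59868 + 5*√426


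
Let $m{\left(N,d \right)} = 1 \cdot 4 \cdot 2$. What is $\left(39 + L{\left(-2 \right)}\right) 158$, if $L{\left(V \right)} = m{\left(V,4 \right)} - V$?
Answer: $7742$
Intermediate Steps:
$m{\left(N,d \right)} = 8$ ($m{\left(N,d \right)} = 4 \cdot 2 = 8$)
$L{\left(V \right)} = 8 - V$
$\left(39 + L{\left(-2 \right)}\right) 158 = \left(39 + \left(8 - -2\right)\right) 158 = \left(39 + \left(8 + 2\right)\right) 158 = \left(39 + 10\right) 158 = 49 \cdot 158 = 7742$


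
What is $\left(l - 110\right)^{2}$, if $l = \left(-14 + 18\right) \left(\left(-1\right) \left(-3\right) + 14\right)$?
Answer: $1764$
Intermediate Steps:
$l = 68$ ($l = 4 \left(3 + 14\right) = 4 \cdot 17 = 68$)
$\left(l - 110\right)^{2} = \left(68 - 110\right)^{2} = \left(-42\right)^{2} = 1764$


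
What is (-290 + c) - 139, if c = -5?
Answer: -434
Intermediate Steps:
(-290 + c) - 139 = (-290 - 5) - 139 = -295 - 139 = -434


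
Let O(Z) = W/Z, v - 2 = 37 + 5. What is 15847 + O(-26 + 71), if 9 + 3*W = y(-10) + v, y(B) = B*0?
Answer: 427876/27 ≈ 15847.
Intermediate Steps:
y(B) = 0
v = 44 (v = 2 + (37 + 5) = 2 + 42 = 44)
W = 35/3 (W = -3 + (0 + 44)/3 = -3 + (1/3)*44 = -3 + 44/3 = 35/3 ≈ 11.667)
O(Z) = 35/(3*Z)
15847 + O(-26 + 71) = 15847 + 35/(3*(-26 + 71)) = 15847 + (35/3)/45 = 15847 + (35/3)*(1/45) = 15847 + 7/27 = 427876/27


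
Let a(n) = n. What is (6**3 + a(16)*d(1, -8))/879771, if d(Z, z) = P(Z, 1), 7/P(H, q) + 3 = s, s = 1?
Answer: 160/879771 ≈ 0.00018187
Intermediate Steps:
P(H, q) = -7/2 (P(H, q) = 7/(-3 + 1) = 7/(-2) = 7*(-1/2) = -7/2)
d(Z, z) = -7/2
(6**3 + a(16)*d(1, -8))/879771 = (6**3 + 16*(-7/2))/879771 = (216 - 56)*(1/879771) = 160*(1/879771) = 160/879771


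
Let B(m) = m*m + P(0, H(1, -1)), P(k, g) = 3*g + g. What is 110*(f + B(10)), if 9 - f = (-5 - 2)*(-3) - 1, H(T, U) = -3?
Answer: 8470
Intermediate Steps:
P(k, g) = 4*g
B(m) = -12 + m² (B(m) = m*m + 4*(-3) = m² - 12 = -12 + m²)
f = -11 (f = 9 - ((-5 - 2)*(-3) - 1) = 9 - (-7*(-3) - 1) = 9 - (21 - 1) = 9 - 1*20 = 9 - 20 = -11)
110*(f + B(10)) = 110*(-11 + (-12 + 10²)) = 110*(-11 + (-12 + 100)) = 110*(-11 + 88) = 110*77 = 8470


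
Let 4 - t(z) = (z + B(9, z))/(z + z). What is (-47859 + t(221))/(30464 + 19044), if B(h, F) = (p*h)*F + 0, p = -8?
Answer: -95639/99016 ≈ -0.96589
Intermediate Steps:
B(h, F) = -8*F*h (B(h, F) = (-8*h)*F + 0 = -8*F*h + 0 = -8*F*h)
t(z) = 79/2 (t(z) = 4 - (z - 8*z*9)/(z + z) = 4 - (z - 72*z)/(2*z) = 4 - (-71*z)*1/(2*z) = 4 - 1*(-71/2) = 4 + 71/2 = 79/2)
(-47859 + t(221))/(30464 + 19044) = (-47859 + 79/2)/(30464 + 19044) = -95639/2/49508 = -95639/2*1/49508 = -95639/99016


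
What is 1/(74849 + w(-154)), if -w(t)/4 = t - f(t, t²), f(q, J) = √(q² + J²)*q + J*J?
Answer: 2249870089/5061701983860478289 + 94864*√23717/5061701983860478289 ≈ 4.4738e-10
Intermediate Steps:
f(q, J) = J² + q*√(J² + q²) (f(q, J) = √(J² + q²)*q + J² = q*√(J² + q²) + J² = J² + q*√(J² + q²))
w(t) = -4*t + 4*t⁴ + 4*t*√(t² + t⁴) (w(t) = -4*(t - ((t²)² + t*√((t²)² + t²))) = -4*(t - (t⁴ + t*√(t⁴ + t²))) = -4*(t - (t⁴ + t*√(t² + t⁴))) = -4*(t + (-t⁴ - t*√(t² + t⁴))) = -4*(t - t⁴ - t*√(t² + t⁴)) = -4*t + 4*t⁴ + 4*t*√(t² + t⁴))
1/(74849 + w(-154)) = 1/(74849 + 4*(-154)*(-1 + (-154)³ + √((-154)²*(1 + (-154)²)))) = 1/(74849 + 4*(-154)*(-1 - 3652264 + √(23716*(1 + 23716)))) = 1/(74849 + 4*(-154)*(-1 - 3652264 + √(23716*23717))) = 1/(74849 + 4*(-154)*(-1 - 3652264 + √562472372)) = 1/(74849 + 4*(-154)*(-1 - 3652264 + 154*√23717)) = 1/(74849 + 4*(-154)*(-3652265 + 154*√23717)) = 1/(74849 + (2249795240 - 94864*√23717)) = 1/(2249870089 - 94864*√23717)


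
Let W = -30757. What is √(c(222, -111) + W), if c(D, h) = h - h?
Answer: I*√30757 ≈ 175.38*I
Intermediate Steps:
c(D, h) = 0
√(c(222, -111) + W) = √(0 - 30757) = √(-30757) = I*√30757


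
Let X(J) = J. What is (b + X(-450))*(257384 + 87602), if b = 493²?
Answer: 83693258614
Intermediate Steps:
b = 243049
(b + X(-450))*(257384 + 87602) = (243049 - 450)*(257384 + 87602) = 242599*344986 = 83693258614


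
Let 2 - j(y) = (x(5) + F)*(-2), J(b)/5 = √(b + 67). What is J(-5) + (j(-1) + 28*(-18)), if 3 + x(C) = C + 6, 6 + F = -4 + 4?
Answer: -498 + 5*√62 ≈ -458.63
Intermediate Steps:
F = -6 (F = -6 + (-4 + 4) = -6 + 0 = -6)
x(C) = 3 + C (x(C) = -3 + (C + 6) = -3 + (6 + C) = 3 + C)
J(b) = 5*√(67 + b) (J(b) = 5*√(b + 67) = 5*√(67 + b))
j(y) = 6 (j(y) = 2 - ((3 + 5) - 6)*(-2) = 2 - (8 - 6)*(-2) = 2 - 2*(-2) = 2 - 1*(-4) = 2 + 4 = 6)
J(-5) + (j(-1) + 28*(-18)) = 5*√(67 - 5) + (6 + 28*(-18)) = 5*√62 + (6 - 504) = 5*√62 - 498 = -498 + 5*√62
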